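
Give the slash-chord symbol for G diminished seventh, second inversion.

Gdim7/Db

Second inversion of G diminished seventh has the fifth (Db) in the bass. As a slash chord: Gdim7/Db.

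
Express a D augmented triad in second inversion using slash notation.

Daug/A#

Second inversion of D augmented has the fifth (A#) in the bass. As a slash chord: Daug/A#.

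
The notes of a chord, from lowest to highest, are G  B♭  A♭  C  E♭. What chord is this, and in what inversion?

The distinct note names are G, Bb, Ab, C, Eb. Stacked in thirds they read Ab–C–Eb–G–Bb, which is a major ninth chord on Ab.
G is the seventh of Ab major ninth; seventh in the bass means third inversion.

Ab major ninth, third inversion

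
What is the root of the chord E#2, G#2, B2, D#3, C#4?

E#, G#, B, D#, C# are the tones of a C# dominant ninth chord (C#–E#–G#–B–D#), making C# the root.

C#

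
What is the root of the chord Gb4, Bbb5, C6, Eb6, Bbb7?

The distinct letter names are Gb, Bbb, C, Eb. Arranged as a stack of thirds they read C–Eb–Gb–Bbb, so C is the root (a C diminished seventh chord).

C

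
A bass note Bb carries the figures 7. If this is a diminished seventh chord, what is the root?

Bb

The figures 7 mean the root of the chord is in the bass. If Bb is the root of a diminished seventh chord, the root is Bb (chord tones Bb–Db–Fb–Abb).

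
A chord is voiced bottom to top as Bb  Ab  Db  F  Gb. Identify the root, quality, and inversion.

Gb major ninth, first inversion

Reducing to letter names: Bb, Ab, Db, F, Gb. These stack in thirds as Gb–Bb–Db–F–Ab — a Gb major ninth chord.
Bb is the third of Gb major ninth; third in the bass means first inversion.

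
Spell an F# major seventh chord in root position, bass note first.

F# major seventh is F#–A#–C#–E#. Root position puts the root (F#) in the bass, with the remaining tones above: F#, A#, C#, E#.

F#, A#, C#, E#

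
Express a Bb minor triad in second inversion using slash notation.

Bbm/F

Second inversion of Bb minor has the fifth (F) in the bass. As a slash chord: Bbm/F.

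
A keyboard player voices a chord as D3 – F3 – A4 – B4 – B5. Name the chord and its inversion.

The pitch classes D, F, A, B arrange in thirds as B–D–F–A: a B half-diminished seventh chord.
With the third (D) in the bass, the chord is in first inversion (figured bass 6/5).

B half-diminished seventh, first inversion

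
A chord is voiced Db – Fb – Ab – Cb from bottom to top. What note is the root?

The distinct letter names are Db, Fb, Ab, Cb. Arranged as a stack of thirds they read Db–Fb–Ab–Cb, so Db is the root (a Db minor seventh chord).

Db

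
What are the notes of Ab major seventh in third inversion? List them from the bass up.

G, Ab, C, Eb

The chord tones are Ab–C–Eb–G. With the seventh (G) lowest for third inversion: G, Ab, C, Eb.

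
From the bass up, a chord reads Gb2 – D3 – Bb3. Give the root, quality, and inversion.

The pitch classes Gb, D, Bb arrange in thirds as Gb–Bb–D: a Gb augmented triad.
The lowest note is Gb, the root of the chord, so this is root position (figured bass 5/3).

Gb augmented, root position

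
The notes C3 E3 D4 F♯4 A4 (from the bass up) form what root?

The distinct letter names are C, E, D, F#, A. Arranged as a stack of thirds they read D–F#–A–C–E, so D is the root (a D dominant ninth chord).

D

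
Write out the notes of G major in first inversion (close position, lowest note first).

G major is G–B–D. First inversion puts the third (B) in the bass, with the remaining tones above: B, D, G.

B, D, G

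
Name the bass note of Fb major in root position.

Fb

In root position the root is lowest. For Fb major (Fb–Ab–Cb) that is Fb.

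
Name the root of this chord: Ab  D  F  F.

Reordering Ab, D, F into stacked thirds gives D–F–Ab; the bottom of that stack, D, is the root.

D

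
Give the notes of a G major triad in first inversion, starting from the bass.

B, D, G

G major is G–B–D. First inversion puts the third (B) in the bass, with the remaining tones above: B, D, G.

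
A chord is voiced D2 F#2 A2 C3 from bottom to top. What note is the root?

D

The distinct letter names are D, F#, A, C. Arranged as a stack of thirds they read D–F#–A–C, so D is the root (a D dominant seventh chord).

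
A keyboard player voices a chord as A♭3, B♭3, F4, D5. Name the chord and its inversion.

The distinct note names are Ab, Bb, F, D. Stacked in thirds they read Bb–D–F–Ab, which is a dominant seventh chord on Bb.
With the seventh (Ab) in the bass, the chord is in third inversion (figured bass 4/2).

Bb dominant seventh, third inversion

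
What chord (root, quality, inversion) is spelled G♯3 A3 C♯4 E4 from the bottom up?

The pitch classes G#, A, C#, E arrange in thirds as A–C#–E–G#: an A major seventh chord.
The lowest note is G#, the seventh of the chord, so this is third inversion (figured bass 4/2).

A major seventh, third inversion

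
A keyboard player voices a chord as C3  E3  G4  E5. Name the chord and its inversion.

C major, root position

The distinct note names are C, E, G. Stacked in thirds they read C–E–G, which is a major triad on C.
With the root (C) in the bass, the chord is in root position (figured bass 5/3).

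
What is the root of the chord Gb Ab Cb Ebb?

Ab

The distinct letter names are Gb, Ab, Cb, Ebb. Arranged as a stack of thirds they read Ab–Cb–Ebb–Gb, so Ab is the root (an Ab half-diminished seventh chord).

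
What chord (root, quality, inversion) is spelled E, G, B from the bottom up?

E minor, root position

Reducing to letter names: E, G, B. These stack in thirds as E–G–B — an E minor triad.
With the root (E) in the bass, the chord is in root position (figured bass 5/3).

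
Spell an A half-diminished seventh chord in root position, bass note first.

A, C, Eb, G

Spelling A half-diminished seventh: A–C–Eb–G. In root position the root is bass, giving A, C, Eb, G from the bottom.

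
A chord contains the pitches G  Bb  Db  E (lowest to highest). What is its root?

The distinct letter names are G, Bb, Db, E. Arranged as a stack of thirds they read E–G–Bb–Db, so E is the root (an E diminished seventh chord).

E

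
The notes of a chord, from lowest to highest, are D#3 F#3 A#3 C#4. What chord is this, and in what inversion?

D# minor seventh, root position

The distinct note names are D#, F#, A#, C#. Stacked in thirds they read D#–F#–A#–C#, which is a minor seventh chord on D#.
With the root (D#) in the bass, the chord is in root position (figured bass 7).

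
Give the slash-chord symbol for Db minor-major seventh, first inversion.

Dbm(maj7)/Fb

First inversion of Db minor-major seventh has the third (Fb) in the bass. As a slash chord: Dbm(maj7)/Fb.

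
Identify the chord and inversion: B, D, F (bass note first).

Reducing to letter names: B, D, F. These stack in thirds as B–D–F — a B diminished triad.
B is the root of B diminished; root in the bass means root position (figured bass 5/3).

B diminished, root position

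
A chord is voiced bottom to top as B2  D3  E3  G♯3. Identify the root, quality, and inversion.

E dominant seventh, second inversion

The pitch classes B, D, E, G# arrange in thirds as E–G#–B–D: an E dominant seventh chord.
With the fifth (B) in the bass, the chord is in second inversion (figured bass 4/3).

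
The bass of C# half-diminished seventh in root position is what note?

C# half-diminished seventh is C#–E–G–B. Root position places the root in the bass: C#.

C#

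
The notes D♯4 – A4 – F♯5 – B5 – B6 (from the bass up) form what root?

B

D#, A, F#, B are the tones of a B dominant seventh chord (B–D#–F#–A), making B the root.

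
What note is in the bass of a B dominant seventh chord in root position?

B dominant seventh is B–D#–F#–A. Root position places the root in the bass: B.

B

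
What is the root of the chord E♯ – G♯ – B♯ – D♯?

E#

The distinct letter names are E#, G#, B#, D#. Arranged as a stack of thirds they read E#–G#–B#–D#, so E# is the root (an E# minor seventh chord).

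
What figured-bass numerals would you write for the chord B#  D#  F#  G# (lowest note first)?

6/5

The notes B#, D#, F#, G# stack in thirds as G#–B#–D#–F# — a G# dominant seventh chord. The bass B# is the third, so this is first inversion: figured 6/5.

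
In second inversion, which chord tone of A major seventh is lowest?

The fifth of A major seventh (A–C#–E–G#) is E; that is the bass in second inversion.

E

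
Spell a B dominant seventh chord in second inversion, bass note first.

F#, A, B, D#

The chord tones are B–D#–F#–A. With the fifth (F#) lowest for second inversion: F#, A, B, D#.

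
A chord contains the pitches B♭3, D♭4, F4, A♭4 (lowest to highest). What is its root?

Bb, Db, F, Ab are the tones of a Bb minor seventh chord (Bb–Db–F–Ab), making Bb the root.

Bb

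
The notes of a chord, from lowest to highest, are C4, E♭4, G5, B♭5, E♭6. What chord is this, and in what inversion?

C minor seventh, root position

The pitch classes C, Eb, G, Bb arrange in thirds as C–Eb–G–Bb: a C minor seventh chord.
The lowest note is C, the root of the chord, so this is root position (figured bass 7).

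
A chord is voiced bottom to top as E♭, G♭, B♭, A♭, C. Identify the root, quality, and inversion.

Ab dominant ninth, second inversion

The pitch classes Eb, Gb, Bb, Ab, C arrange in thirds as Ab–C–Eb–Gb–Bb: an Ab dominant ninth chord.
With the fifth (Eb) in the bass, the chord is in second inversion.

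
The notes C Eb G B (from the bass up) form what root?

C, Eb, G, B are the tones of a C minor-major seventh chord (C–Eb–G–B), making C the root.

C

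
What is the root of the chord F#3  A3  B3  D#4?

The distinct letter names are F#, A, B, D#. Arranged as a stack of thirds they read B–D#–F#–A, so B is the root (a B dominant seventh chord).

B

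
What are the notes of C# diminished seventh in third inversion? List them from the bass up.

Bb, C#, E, G

C# diminished seventh is C#–E–G–Bb. Third inversion puts the seventh (Bb) in the bass, with the remaining tones above: Bb, C#, E, G.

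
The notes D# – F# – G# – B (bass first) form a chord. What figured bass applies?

4/3

The notes D#, F#, G#, B stack in thirds as G#–B–D#–F# — a G# minor seventh chord. The bass D# is the fifth, so this is second inversion: figured 4/3.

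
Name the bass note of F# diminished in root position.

F#

The root of F# diminished (F#–A–C) is F#; that is the bass in root position.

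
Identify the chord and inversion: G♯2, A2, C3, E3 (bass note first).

A minor-major seventh, third inversion

Reducing to letter names: G#, A, C, E. These stack in thirds as A–C–E–G# — an A minor-major seventh chord.
With the seventh (G#) in the bass, the chord is in third inversion (figured bass 4/2).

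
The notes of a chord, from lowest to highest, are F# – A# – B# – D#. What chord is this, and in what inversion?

The pitch classes F#, A#, B#, D# arrange in thirds as B#–D#–F#–A#: a B# half-diminished seventh chord.
F# is the fifth of B# half-diminished seventh; fifth in the bass means second inversion (figured bass 4/3).

B# half-diminished seventh, second inversion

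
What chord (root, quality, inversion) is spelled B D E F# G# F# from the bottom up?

The pitch classes B, D, E, F#, G# arrange in thirds as E–G#–B–D–F#: an E dominant ninth chord.
B is the fifth of E dominant ninth; fifth in the bass means second inversion.

E dominant ninth, second inversion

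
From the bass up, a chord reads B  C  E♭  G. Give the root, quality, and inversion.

C minor-major seventh, third inversion

The distinct note names are B, C, Eb, G. Stacked in thirds they read C–Eb–G–B, which is a minor-major seventh chord on C.
With the seventh (B) in the bass, the chord is in third inversion (figured bass 4/2).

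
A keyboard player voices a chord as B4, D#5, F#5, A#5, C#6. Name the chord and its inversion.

Reducing to letter names: B, D#, F#, A#, C#. These stack in thirds as B–D#–F#–A#–C# — a B major ninth chord.
With the root (B) in the bass, the chord is in root position.

B major ninth, root position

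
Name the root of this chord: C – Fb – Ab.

Fb

C, Fb, Ab are the tones of an Fb augmented triad (Fb–Ab–C), making Fb the root.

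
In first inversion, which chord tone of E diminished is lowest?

The third of E diminished (E–G–Bb) is G; that is the bass in first inversion.

G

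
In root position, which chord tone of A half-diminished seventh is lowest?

The root of A half-diminished seventh (A–C–Eb–G) is A; that is the bass in root position.

A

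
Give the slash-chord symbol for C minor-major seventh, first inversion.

First inversion of C minor-major seventh has the third (Eb) in the bass. As a slash chord: Cm(maj7)/Eb.

Cm(maj7)/Eb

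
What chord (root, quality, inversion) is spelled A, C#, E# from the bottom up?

Reducing to letter names: A, C#, E#. These stack in thirds as A–C#–E# — an A augmented triad.
A is the root of A augmented; root in the bass means root position (figured bass 5/3).

A augmented, root position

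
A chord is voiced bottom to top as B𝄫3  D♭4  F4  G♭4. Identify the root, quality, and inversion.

Gb minor-major seventh, first inversion

Reducing to letter names: Bbb, Db, F, Gb. These stack in thirds as Gb–Bbb–Db–F — a Gb minor-major seventh chord.
The lowest note is Bbb, the third of the chord, so this is first inversion (figured bass 6/5).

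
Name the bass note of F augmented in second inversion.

C#

F augmented is F–A–C#. Second inversion places the fifth in the bass: C#.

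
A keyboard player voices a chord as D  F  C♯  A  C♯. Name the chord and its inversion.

The distinct note names are D, F, C#, A. Stacked in thirds they read D–F–A–C#, which is a minor-major seventh chord on D.
With the root (D) in the bass, the chord is in root position (figured bass 7).

D minor-major seventh, root position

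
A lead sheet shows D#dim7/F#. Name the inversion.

first inversion

D#dim7/F# means D# diminished seventh with F# in the bass. F# is the third of D# diminished seventh (D#–F#–A–C), so this is first inversion.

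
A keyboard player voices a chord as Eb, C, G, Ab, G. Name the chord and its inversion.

The distinct note names are Eb, C, G, Ab. Stacked in thirds they read Ab–C–Eb–G, which is a major seventh chord on Ab.
The lowest note is Eb, the fifth of the chord, so this is second inversion (figured bass 4/3).

Ab major seventh, second inversion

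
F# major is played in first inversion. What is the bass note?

In first inversion the third is lowest. For F# major (F#–A#–C#) that is A#.

A#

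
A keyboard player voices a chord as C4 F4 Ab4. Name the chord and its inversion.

The distinct note names are C, F, Ab. Stacked in thirds they read F–Ab–C, which is a minor triad on F.
With the fifth (C) in the bass, the chord is in second inversion (figured bass 6/4).

F minor, second inversion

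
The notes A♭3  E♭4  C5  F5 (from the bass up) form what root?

The distinct letter names are Ab, Eb, C, F. Arranged as a stack of thirds they read F–Ab–C–Eb, so F is the root (an F minor seventh chord).

F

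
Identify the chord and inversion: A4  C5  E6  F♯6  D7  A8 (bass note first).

D dominant ninth, second inversion

The pitch classes A, C, E, F#, D arrange in thirds as D–F#–A–C–E: a D dominant ninth chord.
With the fifth (A) in the bass, the chord is in second inversion.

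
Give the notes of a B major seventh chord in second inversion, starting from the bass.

F#, A#, B, D#

The chord tones are B–D#–F#–A#. With the fifth (F#) lowest for second inversion: F#, A#, B, D#.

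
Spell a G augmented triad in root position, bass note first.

Spelling G augmented: G–B–D#. In root position the root is bass, giving G, B, D# from the bottom.

G, B, D#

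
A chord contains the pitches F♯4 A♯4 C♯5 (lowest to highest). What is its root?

F#

F#, A#, C# are the tones of an F# major triad (F#–A#–C#), making F# the root.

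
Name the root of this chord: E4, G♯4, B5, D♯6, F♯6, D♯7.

The distinct letter names are E, G#, B, D#, F#. Arranged as a stack of thirds they read E–G#–B–D#–F#, so E is the root (an E major ninth chord).

E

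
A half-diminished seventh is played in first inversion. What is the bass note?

A half-diminished seventh is A–C–Eb–G. First inversion places the third in the bass: C.

C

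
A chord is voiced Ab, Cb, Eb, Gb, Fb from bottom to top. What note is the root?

Fb

Reordering Ab, Cb, Eb, Gb, Fb into stacked thirds gives Fb–Ab–Cb–Eb–Gb; the bottom of that stack, Fb, is the root.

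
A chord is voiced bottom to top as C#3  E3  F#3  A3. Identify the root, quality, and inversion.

The distinct note names are C#, E, F#, A. Stacked in thirds they read F#–A–C#–E, which is a minor seventh chord on F#.
With the fifth (C#) in the bass, the chord is in second inversion (figured bass 4/3).

F# minor seventh, second inversion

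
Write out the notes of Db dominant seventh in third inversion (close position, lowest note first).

The chord tones are Db–F–Ab–Cb. With the seventh (Cb) lowest for third inversion: Cb, Db, F, Ab.

Cb, Db, F, Ab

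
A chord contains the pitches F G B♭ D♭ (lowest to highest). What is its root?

G

Reordering F, G, Bb, Db into stacked thirds gives G–Bb–Db–F; the bottom of that stack, G, is the root.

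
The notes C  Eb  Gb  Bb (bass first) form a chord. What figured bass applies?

The notes C, Eb, Gb, Bb stack in thirds as C–Eb–Gb–Bb — a C half-diminished seventh chord. The bass C is the root, so this is root position: figured 7.

7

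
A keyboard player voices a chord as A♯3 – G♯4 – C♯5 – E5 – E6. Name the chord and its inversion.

Reducing to letter names: A#, G#, C#, E. These stack in thirds as A#–C#–E–G# — an A# half-diminished seventh chord.
A# is the root of A# half-diminished seventh; root in the bass means root position (figured bass 7).

A# half-diminished seventh, root position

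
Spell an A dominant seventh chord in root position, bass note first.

A, C#, E, G

A dominant seventh is A–C#–E–G. Root position puts the root (A) in the bass, with the remaining tones above: A, C#, E, G.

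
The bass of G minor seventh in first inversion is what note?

Bb

The third of G minor seventh (G–Bb–D–F) is Bb; that is the bass in first inversion.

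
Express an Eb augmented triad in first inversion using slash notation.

First inversion of Eb augmented has the third (G) in the bass. As a slash chord: Ebaug/G.

Ebaug/G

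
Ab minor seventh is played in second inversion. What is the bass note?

Eb

In second inversion the fifth is lowest. For Ab minor seventh (Ab–Cb–Eb–Gb) that is Eb.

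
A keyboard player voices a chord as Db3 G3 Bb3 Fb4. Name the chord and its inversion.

G diminished seventh, second inversion

The pitch classes Db, G, Bb, Fb arrange in thirds as G–Bb–Db–Fb: a G diminished seventh chord.
With the fifth (Db) in the bass, the chord is in second inversion (figured bass 4/3).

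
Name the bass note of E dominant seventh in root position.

E dominant seventh is E–G#–B–D. Root position places the root in the bass: E.

E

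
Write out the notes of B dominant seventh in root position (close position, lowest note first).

B, D#, F#, A

B dominant seventh is B–D#–F#–A. Root position puts the root (B) in the bass, with the remaining tones above: B, D#, F#, A.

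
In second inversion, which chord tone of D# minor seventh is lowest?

D# minor seventh is D#–F#–A#–C#. Second inversion places the fifth in the bass: A#.

A#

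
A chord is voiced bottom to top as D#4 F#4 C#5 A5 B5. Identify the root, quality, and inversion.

The distinct note names are D#, F#, C#, A, B. Stacked in thirds they read B–D#–F#–A–C#, which is a dominant ninth chord on B.
With the third (D#) in the bass, the chord is in first inversion.

B dominant ninth, first inversion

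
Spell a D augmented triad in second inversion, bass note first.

Spelling D augmented: D–F#–A#. In second inversion the fifth is bass, giving A#, D, F# from the bottom.

A#, D, F#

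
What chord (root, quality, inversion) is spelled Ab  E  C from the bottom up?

The distinct note names are Ab, E, C. Stacked in thirds they read Ab–C–E, which is an augmented triad on Ab.
Ab is the root of Ab augmented; root in the bass means root position (figured bass 5/3).

Ab augmented, root position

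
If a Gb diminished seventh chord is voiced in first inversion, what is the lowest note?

Bbb

The third of Gb diminished seventh (Gb–Bbb–Dbb–Fbb) is Bbb; that is the bass in first inversion.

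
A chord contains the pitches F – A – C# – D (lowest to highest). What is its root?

D

F, A, C#, D are the tones of a D minor-major seventh chord (D–F–A–C#), making D the root.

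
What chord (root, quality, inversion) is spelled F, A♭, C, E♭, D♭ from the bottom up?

Db major ninth, first inversion

The pitch classes F, Ab, C, Eb, Db arrange in thirds as Db–F–Ab–C–Eb: a Db major ninth chord.
F is the third of Db major ninth; third in the bass means first inversion.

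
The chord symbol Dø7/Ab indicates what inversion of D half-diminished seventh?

second inversion

Dø7/Ab means D half-diminished seventh with Ab in the bass. Ab is the fifth of D half-diminished seventh (D–F–Ab–C), so this is second inversion.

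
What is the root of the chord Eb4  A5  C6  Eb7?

A

Reordering Eb, A, C into stacked thirds gives A–C–Eb; the bottom of that stack, A, is the root.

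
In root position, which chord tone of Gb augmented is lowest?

Gb

The root of Gb augmented (Gb–Bb–D) is Gb; that is the bass in root position.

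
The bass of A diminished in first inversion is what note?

A diminished is A–C–Eb. First inversion places the third in the bass: C.

C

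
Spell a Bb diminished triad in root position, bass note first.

The chord tones are Bb–Db–Fb. With the root (Bb) lowest for root position: Bb, Db, Fb.

Bb, Db, Fb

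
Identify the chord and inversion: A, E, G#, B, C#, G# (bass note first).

The pitch classes A, E, G#, B, C# arrange in thirds as A–C#–E–G#–B: an A major ninth chord.
With the root (A) in the bass, the chord is in root position.

A major ninth, root position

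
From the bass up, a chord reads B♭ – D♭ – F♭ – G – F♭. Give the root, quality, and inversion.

G diminished seventh, first inversion

The distinct note names are Bb, Db, Fb, G. Stacked in thirds they read G–Bb–Db–Fb, which is a diminished seventh chord on G.
The lowest note is Bb, the third of the chord, so this is first inversion (figured bass 6/5).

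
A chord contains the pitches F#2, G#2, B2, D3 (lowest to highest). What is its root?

G#

F#, G#, B, D are the tones of a G# half-diminished seventh chord (G#–B–D–F#), making G# the root.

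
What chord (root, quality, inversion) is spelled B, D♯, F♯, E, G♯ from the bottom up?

E major ninth, second inversion

The distinct note names are B, D#, F#, E, G#. Stacked in thirds they read E–G#–B–D#–F#, which is a major ninth chord on E.
The lowest note is B, the fifth of the chord, so this is second inversion.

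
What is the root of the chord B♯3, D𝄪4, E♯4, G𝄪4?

The distinct letter names are B#, D##, E#, G##. Arranged as a stack of thirds they read E#–G##–B#–D##, so E# is the root (an E# major seventh chord).

E#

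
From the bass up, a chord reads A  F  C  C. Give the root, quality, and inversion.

The pitch classes A, F, C arrange in thirds as F–A–C: an F major triad.
With the third (A) in the bass, the chord is in first inversion (figured bass 6).

F major, first inversion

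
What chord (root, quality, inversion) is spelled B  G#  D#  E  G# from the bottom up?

The distinct note names are B, G#, D#, E. Stacked in thirds they read E–G#–B–D#, which is a major seventh chord on E.
With the fifth (B) in the bass, the chord is in second inversion (figured bass 4/3).

E major seventh, second inversion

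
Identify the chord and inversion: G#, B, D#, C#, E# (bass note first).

The pitch classes G#, B, D#, C#, E# arrange in thirds as C#–E#–G#–B–D#: a C# dominant ninth chord.
G# is the fifth of C# dominant ninth; fifth in the bass means second inversion.

C# dominant ninth, second inversion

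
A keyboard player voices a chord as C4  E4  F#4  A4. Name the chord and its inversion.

The distinct note names are C, E, F#, A. Stacked in thirds they read F#–A–C–E, which is a half-diminished seventh chord on F#.
C is the fifth of F# half-diminished seventh; fifth in the bass means second inversion (figured bass 4/3).

F# half-diminished seventh, second inversion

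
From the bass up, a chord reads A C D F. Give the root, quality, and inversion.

D minor seventh, second inversion

Reducing to letter names: A, C, D, F. These stack in thirds as D–F–A–C — a D minor seventh chord.
With the fifth (A) in the bass, the chord is in second inversion (figured bass 4/3).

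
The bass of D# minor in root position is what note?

D#

In root position the root is lowest. For D# minor (D#–F#–A#) that is D#.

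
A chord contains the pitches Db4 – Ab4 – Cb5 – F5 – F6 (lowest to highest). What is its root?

Reordering Db, Ab, Cb, F into stacked thirds gives Db–F–Ab–Cb; the bottom of that stack, Db, is the root.

Db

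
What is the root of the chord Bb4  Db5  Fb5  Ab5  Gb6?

The distinct letter names are Bb, Db, Fb, Ab, Gb. Arranged as a stack of thirds they read Gb–Bb–Db–Fb–Ab, so Gb is the root (a Gb dominant ninth chord).

Gb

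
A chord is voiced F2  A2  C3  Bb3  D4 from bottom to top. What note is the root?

Reordering F, A, C, Bb, D into stacked thirds gives Bb–D–F–A–C; the bottom of that stack, Bb, is the root.

Bb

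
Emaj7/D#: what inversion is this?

Emaj7/D# means E major seventh with D# in the bass. D# is the seventh of E major seventh (E–G#–B–D#), so this is third inversion.

third inversion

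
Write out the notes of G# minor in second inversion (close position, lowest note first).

G# minor is G#–B–D#. Second inversion puts the fifth (D#) in the bass, with the remaining tones above: D#, G#, B.

D#, G#, B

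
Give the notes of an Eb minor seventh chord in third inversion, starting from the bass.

Db, Eb, Gb, Bb

The chord tones are Eb–Gb–Bb–Db. With the seventh (Db) lowest for third inversion: Db, Eb, Gb, Bb.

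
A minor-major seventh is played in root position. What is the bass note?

The root of A minor-major seventh (A–C–E–G#) is A; that is the bass in root position.

A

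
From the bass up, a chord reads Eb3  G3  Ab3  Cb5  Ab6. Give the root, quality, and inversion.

Ab minor-major seventh, second inversion

The pitch classes Eb, G, Ab, Cb arrange in thirds as Ab–Cb–Eb–G: an Ab minor-major seventh chord.
With the fifth (Eb) in the bass, the chord is in second inversion (figured bass 4/3).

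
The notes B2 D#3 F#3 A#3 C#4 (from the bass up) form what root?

B

Reordering B, D#, F#, A#, C# into stacked thirds gives B–D#–F#–A#–C#; the bottom of that stack, B, is the root.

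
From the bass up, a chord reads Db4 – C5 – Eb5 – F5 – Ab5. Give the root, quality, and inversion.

Db major ninth, root position

The pitch classes Db, C, Eb, F, Ab arrange in thirds as Db–F–Ab–C–Eb: a Db major ninth chord.
Db is the root of Db major ninth; root in the bass means root position.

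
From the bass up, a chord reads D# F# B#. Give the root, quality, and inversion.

B# diminished, first inversion

Reducing to letter names: D#, F#, B#. These stack in thirds as B#–D#–F# — a B# diminished triad.
D# is the third of B# diminished; third in the bass means first inversion (figured bass 6).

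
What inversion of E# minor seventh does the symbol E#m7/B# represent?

second inversion

E#m7/B# means E# minor seventh with B# in the bass. B# is the fifth of E# minor seventh (E#–G#–B#–D#), so this is second inversion.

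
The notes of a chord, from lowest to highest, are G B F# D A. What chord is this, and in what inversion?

Reducing to letter names: G, B, F#, D, A. These stack in thirds as G–B–D–F#–A — a G major ninth chord.
With the root (G) in the bass, the chord is in root position.

G major ninth, root position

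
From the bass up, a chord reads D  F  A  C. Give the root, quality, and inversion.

Reducing to letter names: D, F, A, C. These stack in thirds as D–F–A–C — a D minor seventh chord.
D is the root of D minor seventh; root in the bass means root position (figured bass 7).

D minor seventh, root position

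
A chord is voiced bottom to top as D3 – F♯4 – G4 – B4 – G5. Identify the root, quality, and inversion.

The distinct note names are D, F#, G, B. Stacked in thirds they read G–B–D–F#, which is a major seventh chord on G.
With the fifth (D) in the bass, the chord is in second inversion (figured bass 4/3).

G major seventh, second inversion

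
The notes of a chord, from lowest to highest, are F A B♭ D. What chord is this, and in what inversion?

Bb major seventh, second inversion

Reducing to letter names: F, A, Bb, D. These stack in thirds as Bb–D–F–A — a Bb major seventh chord.
The lowest note is F, the fifth of the chord, so this is second inversion (figured bass 4/3).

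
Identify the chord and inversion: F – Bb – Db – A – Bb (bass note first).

The pitch classes F, Bb, Db, A arrange in thirds as Bb–Db–F–A: a Bb minor-major seventh chord.
With the fifth (F) in the bass, the chord is in second inversion (figured bass 4/3).

Bb minor-major seventh, second inversion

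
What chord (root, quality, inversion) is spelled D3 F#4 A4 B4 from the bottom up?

Reducing to letter names: D, F#, A, B. These stack in thirds as B–D–F#–A — a B minor seventh chord.
D is the third of B minor seventh; third in the bass means first inversion (figured bass 6/5).

B minor seventh, first inversion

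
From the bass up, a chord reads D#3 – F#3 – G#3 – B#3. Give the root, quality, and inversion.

The pitch classes D#, F#, G#, B# arrange in thirds as G#–B#–D#–F#: a G# dominant seventh chord.
D# is the fifth of G# dominant seventh; fifth in the bass means second inversion (figured bass 4/3).

G# dominant seventh, second inversion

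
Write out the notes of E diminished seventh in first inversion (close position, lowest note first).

Spelling E diminished seventh: E–G–Bb–Db. In first inversion the third is bass, giving G, Bb, Db, E from the bottom.

G, Bb, Db, E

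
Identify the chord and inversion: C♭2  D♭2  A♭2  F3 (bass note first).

Db dominant seventh, third inversion

Reducing to letter names: Cb, Db, Ab, F. These stack in thirds as Db–F–Ab–Cb — a Db dominant seventh chord.
The lowest note is Cb, the seventh of the chord, so this is third inversion (figured bass 4/2).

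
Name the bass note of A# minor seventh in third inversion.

A# minor seventh is A#–C#–E#–G#. Third inversion places the seventh in the bass: G#.

G#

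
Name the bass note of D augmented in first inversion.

F#

D augmented is D–F#–A#. First inversion places the third in the bass: F#.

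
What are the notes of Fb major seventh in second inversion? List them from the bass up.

Fb major seventh is Fb–Ab–Cb–Eb. Second inversion puts the fifth (Cb) in the bass, with the remaining tones above: Cb, Eb, Fb, Ab.

Cb, Eb, Fb, Ab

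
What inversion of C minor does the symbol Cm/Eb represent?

Cm/Eb means C minor with Eb in the bass. Eb is the third of C minor (C–Eb–G), so this is first inversion.

first inversion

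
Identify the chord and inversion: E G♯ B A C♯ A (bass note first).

Reducing to letter names: E, G#, B, A, C#. These stack in thirds as A–C#–E–G#–B — an A major ninth chord.
The lowest note is E, the fifth of the chord, so this is second inversion.

A major ninth, second inversion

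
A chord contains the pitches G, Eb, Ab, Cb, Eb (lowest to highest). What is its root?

Ab

G, Eb, Ab, Cb are the tones of an Ab minor-major seventh chord (Ab–Cb–Eb–G), making Ab the root.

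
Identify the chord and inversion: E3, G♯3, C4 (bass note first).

C augmented, first inversion

The distinct note names are E, G#, C. Stacked in thirds they read C–E–G#, which is an augmented triad on C.
With the third (E) in the bass, the chord is in first inversion (figured bass 6).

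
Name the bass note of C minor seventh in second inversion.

In second inversion the fifth is lowest. For C minor seventh (C–Eb–G–Bb) that is G.

G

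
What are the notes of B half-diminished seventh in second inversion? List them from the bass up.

F, A, B, D

B half-diminished seventh is B–D–F–A. Second inversion puts the fifth (F) in the bass, with the remaining tones above: F, A, B, D.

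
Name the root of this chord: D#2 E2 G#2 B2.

E

D#, E, G#, B are the tones of an E major seventh chord (E–G#–B–D#), making E the root.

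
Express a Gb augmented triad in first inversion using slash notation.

Gbaug/Bb

First inversion of Gb augmented has the third (Bb) in the bass. As a slash chord: Gbaug/Bb.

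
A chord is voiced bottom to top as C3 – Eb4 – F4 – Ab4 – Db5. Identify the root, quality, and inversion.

The distinct note names are C, Eb, F, Ab, Db. Stacked in thirds they read Db–F–Ab–C–Eb, which is a major ninth chord on Db.
The lowest note is C, the seventh of the chord, so this is third inversion.

Db major ninth, third inversion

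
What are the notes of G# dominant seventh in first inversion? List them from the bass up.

B#, D#, F#, G#

The chord tones are G#–B#–D#–F#. With the third (B#) lowest for first inversion: B#, D#, F#, G#.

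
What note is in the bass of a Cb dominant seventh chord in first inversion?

Cb dominant seventh is Cb–Eb–Gb–Bbb. First inversion places the third in the bass: Eb.

Eb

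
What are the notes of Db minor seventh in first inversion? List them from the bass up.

Db minor seventh is Db–Fb–Ab–Cb. First inversion puts the third (Fb) in the bass, with the remaining tones above: Fb, Ab, Cb, Db.

Fb, Ab, Cb, Db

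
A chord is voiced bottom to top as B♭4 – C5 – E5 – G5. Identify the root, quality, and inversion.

Reducing to letter names: Bb, C, E, G. These stack in thirds as C–E–G–Bb — a C dominant seventh chord.
The lowest note is Bb, the seventh of the chord, so this is third inversion (figured bass 4/2).

C dominant seventh, third inversion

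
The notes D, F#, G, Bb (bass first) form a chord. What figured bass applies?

The notes D, F#, G, Bb stack in thirds as G–Bb–D–F# — a G minor-major seventh chord. The bass D is the fifth, so this is second inversion: figured 4/3.

4/3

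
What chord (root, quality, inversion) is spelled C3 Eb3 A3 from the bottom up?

The distinct note names are C, Eb, A. Stacked in thirds they read A–C–Eb, which is a diminished triad on A.
With the third (C) in the bass, the chord is in first inversion (figured bass 6).

A diminished, first inversion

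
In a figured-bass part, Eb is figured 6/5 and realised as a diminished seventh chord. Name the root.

C

The figures 6/5 mean the third of the chord is in the bass. If Eb is the third of a diminished seventh chord, the root is C (chord tones C–Eb–Gb–Bbb).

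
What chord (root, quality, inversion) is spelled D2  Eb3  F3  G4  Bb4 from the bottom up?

Eb major ninth, third inversion

The pitch classes D, Eb, F, G, Bb arrange in thirds as Eb–G–Bb–D–F: an Eb major ninth chord.
The lowest note is D, the seventh of the chord, so this is third inversion.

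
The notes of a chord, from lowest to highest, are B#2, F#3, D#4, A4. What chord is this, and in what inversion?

B# diminished seventh, root position

Reducing to letter names: B#, F#, D#, A. These stack in thirds as B#–D#–F#–A — a B# diminished seventh chord.
B# is the root of B# diminished seventh; root in the bass means root position (figured bass 7).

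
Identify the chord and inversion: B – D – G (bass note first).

Reducing to letter names: B, D, G. These stack in thirds as G–B–D — a G major triad.
B is the third of G major; third in the bass means first inversion (figured bass 6).

G major, first inversion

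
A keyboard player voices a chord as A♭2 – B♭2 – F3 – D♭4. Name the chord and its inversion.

The pitch classes Ab, Bb, F, Db arrange in thirds as Bb–Db–F–Ab: a Bb minor seventh chord.
Ab is the seventh of Bb minor seventh; seventh in the bass means third inversion (figured bass 4/2).

Bb minor seventh, third inversion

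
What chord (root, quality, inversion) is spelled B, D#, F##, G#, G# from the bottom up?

G# minor-major seventh, first inversion

The pitch classes B, D#, F##, G# arrange in thirds as G#–B–D#–F##: a G# minor-major seventh chord.
With the third (B) in the bass, the chord is in first inversion (figured bass 6/5).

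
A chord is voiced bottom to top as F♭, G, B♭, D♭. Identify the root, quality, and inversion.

Reducing to letter names: Fb, G, Bb, Db. These stack in thirds as G–Bb–Db–Fb — a G diminished seventh chord.
Fb is the seventh of G diminished seventh; seventh in the bass means third inversion (figured bass 4/2).

G diminished seventh, third inversion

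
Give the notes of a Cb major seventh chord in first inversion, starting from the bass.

Spelling Cb major seventh: Cb–Eb–Gb–Bb. In first inversion the third is bass, giving Eb, Gb, Bb, Cb from the bottom.

Eb, Gb, Bb, Cb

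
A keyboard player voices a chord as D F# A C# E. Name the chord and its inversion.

The pitch classes D, F#, A, C#, E arrange in thirds as D–F#–A–C#–E: a D major ninth chord.
D is the root of D major ninth; root in the bass means root position.

D major ninth, root position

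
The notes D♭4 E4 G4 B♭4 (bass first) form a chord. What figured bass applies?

The notes Db, E, G, Bb stack in thirds as E–G–Bb–Db — an E diminished seventh chord. The bass Db is the seventh, so this is third inversion: figured 4/2.

4/2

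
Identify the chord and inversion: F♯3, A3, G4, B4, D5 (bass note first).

Reducing to letter names: F#, A, G, B, D. These stack in thirds as G–B–D–F#–A — a G major ninth chord.
F# is the seventh of G major ninth; seventh in the bass means third inversion.

G major ninth, third inversion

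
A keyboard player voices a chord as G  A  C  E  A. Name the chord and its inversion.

The pitch classes G, A, C, E arrange in thirds as A–C–E–G: an A minor seventh chord.
With the seventh (G) in the bass, the chord is in third inversion (figured bass 4/2).

A minor seventh, third inversion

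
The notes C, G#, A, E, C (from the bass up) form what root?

Reordering C, G#, A, E into stacked thirds gives A–C–E–G#; the bottom of that stack, A, is the root.

A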